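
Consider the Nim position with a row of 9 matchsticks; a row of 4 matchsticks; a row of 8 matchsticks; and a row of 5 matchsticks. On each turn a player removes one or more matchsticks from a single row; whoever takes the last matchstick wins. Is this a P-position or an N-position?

P-position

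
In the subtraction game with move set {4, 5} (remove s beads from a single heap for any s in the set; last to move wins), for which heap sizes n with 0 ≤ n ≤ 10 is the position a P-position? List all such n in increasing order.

0, 1, 2, 3, 9, 10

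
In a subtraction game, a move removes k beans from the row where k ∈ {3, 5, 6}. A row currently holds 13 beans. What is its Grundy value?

1

Grundy values for subtraction set {3, 5, 6}:
g(0) = mex{} = 0
g(1) = mex{} = 0
g(2) = mex{} = 0
g(3) = mex{0} = 1
g(4) = mex{0} = 1
g(5) = mex{0} = 1
g(6) = mex{0,1} = 2
g(7) = mex{0,1} = 2
g(8) = mex{0,1} = 2
g(9) = mex{1,2} = 0
g(10) = mex{1,2} = 0
g(11) = mex{1,2} = 0
g(12) = mex{0,2} = 1
g(13) = mex{0,2} = 1
So g(13) = 1.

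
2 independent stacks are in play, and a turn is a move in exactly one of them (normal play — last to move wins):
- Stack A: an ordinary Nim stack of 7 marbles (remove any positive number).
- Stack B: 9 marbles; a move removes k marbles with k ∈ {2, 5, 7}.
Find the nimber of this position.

5

Stack A is a plain Nim stack of size 7, so its Grundy value is 7.
For stack B, compute g(0), g(1), … with moves {2, 5, 7}:
g(0) = mex{} = 0
g(1) = mex{} = 0
g(2) = mex{0} = 1
g(3) = mex{0} = 1
g(4) = mex{1} = 0
g(5) = mex{0,1} = 2
g(6) = mex{0} = 1
g(7) = mex{0,1,2} = 3
g(8) = mex{0,1} = 2
g(9) = mex{0,1,3} = 2
So g(9) = 2.
The value of a disjunctive sum is the nim-sum of the parts.
Combined value = 7 XOR 2 = 5.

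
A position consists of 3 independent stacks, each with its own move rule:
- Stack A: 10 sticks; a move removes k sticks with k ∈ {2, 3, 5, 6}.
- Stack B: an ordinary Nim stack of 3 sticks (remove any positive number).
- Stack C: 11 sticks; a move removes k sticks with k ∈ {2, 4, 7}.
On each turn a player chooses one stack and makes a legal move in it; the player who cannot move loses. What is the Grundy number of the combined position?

3

Grundy values for stack A (subtraction set {2, 3, 5, 6}):
g(0) = mex{} = 0
g(1) = mex{} = 0
g(2) = mex{0} = 1
g(3) = mex{0} = 1
g(4) = mex{0,1} = 2
g(5) = mex{0,1} = 2
g(6) = mex{0,1,2} = 3
g(7) = mex{0,1,2} = 3
g(8) = mex{1,2,3} = 0
g(9) = mex{1,2,3} = 0
g(10) = mex{0,2,3} = 1
So g(10) = 1.
Stack B is a plain Nim stack of size 3, so its Grundy value is 3.
For stack C, compute g(0), g(1), … with moves {2, 4, 7}:
k:     0  1  2  3  4  5  6  7  8  9 10 11
g(k):  0  0  1  1  2  2  0  3  1  0  2  1
So g(11) = 1.
The value of a disjunctive sum is the nim-sum of the parts.
Combined value = 1 ⊕ 3 ⊕ 1 = 3.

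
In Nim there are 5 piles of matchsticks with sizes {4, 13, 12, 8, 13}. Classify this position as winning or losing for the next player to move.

Nim-sum: 4 ⊕ 13 ⊕ 12 ⊕ 8 ⊕ 13 = 0.
The nim-sum is 0, so this is a P-position: the player to move is in a losing position under optimal play.

Losing position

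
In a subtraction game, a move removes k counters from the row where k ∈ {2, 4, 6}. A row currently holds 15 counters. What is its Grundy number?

Build the Grundy sequence with g(k) = mex{g(k−s) : s ∈ {2, 4, 6}, s ≤ k}:
k:     0  1  2  3  4  5  6  7  8  9 10 11 12 13 14 15
g(k):  0  0  1  1  2  2  3  3  0  0  1  1  2  2  3  3
So g(15) = 3.

3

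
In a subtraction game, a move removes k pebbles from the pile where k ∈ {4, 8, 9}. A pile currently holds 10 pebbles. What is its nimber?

Build the Grundy sequence with g(k) = mex{g(k−s) : s ∈ {4, 8, 9}, s ≤ k}:
k:     0  1  2  3  4  5  6  7  8  9 10
g(k):  0  0  0  0  1  1  1  1  2  2  2
So g(10) = 2.

2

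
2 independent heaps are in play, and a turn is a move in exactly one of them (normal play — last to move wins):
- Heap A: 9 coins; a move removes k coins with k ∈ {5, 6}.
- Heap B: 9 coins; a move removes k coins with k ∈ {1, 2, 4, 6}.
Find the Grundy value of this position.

For heap A, compute g(0), g(1), … with moves {5, 6}:
g(0) = mex{} = 0
g(1) = mex{} = 0
g(2) = mex{} = 0
g(3) = mex{} = 0
g(4) = mex{} = 0
g(5) = mex{0} = 1
g(6) = mex{0} = 1
g(7) = mex{0} = 1
g(8) = mex{0} = 1
g(9) = mex{0} = 1
So g(9) = 1.
Build the Grundy sequence for heap B with g(k) = mex{g(k−s) : s ∈ {1, 2, 4, 6}, s ≤ k}:
k:     0  1  2  3  4  5  6  7  8  9
g(k):  0  1  2  0  1  2  3  4  0  1
So g(9) = 1.
By the Sprague-Grundy theorem, the Grundy value of a sum of independent games is the XOR of the component values.
Combined value = 1 XOR 1 = 0.

0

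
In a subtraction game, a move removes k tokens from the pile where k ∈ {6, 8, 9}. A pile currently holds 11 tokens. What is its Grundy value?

1

Compute g(0), g(1), … for moves {6, 8, 9}:
k:     0  1  2  3  4  5  6  7  8  9 10 11
g(k):  0  0  0  0  0  0  1  1  1  1  1  1
So g(11) = 1.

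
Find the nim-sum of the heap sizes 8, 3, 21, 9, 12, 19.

8

Compute the nim-sum pairwise:
8 XOR 3 = 11
11 XOR 21 = 30
30 XOR 9 = 23
23 XOR 12 = 27
27 XOR 19 = 8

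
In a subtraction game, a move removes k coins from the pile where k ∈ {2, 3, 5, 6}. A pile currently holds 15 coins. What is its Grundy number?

3

Grundy values for subtraction set {2, 3, 5, 6}:
k:     0  1  2  3  4  5  6  7  8  9 10 11 12 13 14 15
g(k):  0  0  1  1  2  2  3  3  0  0  1  1  2  2  3  3
So g(15) = 3.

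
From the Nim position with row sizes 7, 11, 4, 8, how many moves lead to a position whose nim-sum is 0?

0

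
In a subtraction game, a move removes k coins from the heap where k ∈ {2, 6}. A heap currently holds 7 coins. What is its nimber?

1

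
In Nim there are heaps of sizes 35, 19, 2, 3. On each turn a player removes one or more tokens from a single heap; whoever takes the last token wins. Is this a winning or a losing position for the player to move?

Nim-sum: 35 XOR 19 XOR 2 XOR 3 = 49.
The nim-sum is 49 ≠ 0, so this is an N-position: the player to move can win.

Winning position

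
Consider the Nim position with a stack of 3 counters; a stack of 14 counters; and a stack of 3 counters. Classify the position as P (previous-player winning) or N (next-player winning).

Write each in binary and XOR column by column:
  0011  (3)
  1110  (14)
  0011  (3)
  ----
  1110  (14)
The nim-sum is 14 ≠ 0, so this is an N-position: the player to move can win.

N-position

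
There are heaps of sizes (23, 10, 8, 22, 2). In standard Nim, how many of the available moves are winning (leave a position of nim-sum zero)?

1

Nim-sum: 23 XOR 10 XOR 8 XOR 22 XOR 2 = 1.
The overall nim-sum is X = 1. A heap of size p has a winning move iff p XOR X < p (reduce it to p XOR X).
  23: 23 XOR 1 = 22 < 23 — winning move (to 22).
  10: 10 XOR 1 = 11 ≥ 10 — no move.
  8: 8 XOR 1 = 9 ≥ 8 — no move.
  22: 22 XOR 1 = 23 ≥ 22 — no move.
  2: 2 XOR 1 = 3 ≥ 2 — no move.
That gives 1 winning move.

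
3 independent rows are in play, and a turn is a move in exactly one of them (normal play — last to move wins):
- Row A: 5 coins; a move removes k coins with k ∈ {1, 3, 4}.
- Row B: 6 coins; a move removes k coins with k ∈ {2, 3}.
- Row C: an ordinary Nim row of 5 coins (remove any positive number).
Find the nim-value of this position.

For row A, compute g(0), g(1), … with moves {1, 3, 4}:
g(0) = mex{} = 0
g(1) = mex{0} = 1
g(2) = mex{1} = 0
g(3) = mex{0} = 1
g(4) = mex{0,1} = 2
g(5) = mex{0,1,2} = 3
So g(5) = 3.
Grundy values for row B (subtraction set {2, 3}):
g(0) = mex{} = 0
g(1) = mex{} = 0
g(2) = mex{0} = 1
g(3) = mex{0} = 1
g(4) = mex{0,1} = 2
g(5) = mex{1} = 0
g(6) = mex{1,2} = 0
So g(6) = 0.
Row C is a plain Nim row of size 5, so its Grundy value is 5.
The value of a disjunctive sum is the nim-sum of the parts.
Combined value = 3 XOR 0 XOR 5 = 6.

6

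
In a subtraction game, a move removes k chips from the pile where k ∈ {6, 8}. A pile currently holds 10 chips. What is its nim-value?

1

Build the Grundy sequence with g(k) = mex{g(k−s) : s ∈ {6, 8}, s ≤ k}:
k:     0  1  2  3  4  5  6  7  8  9 10
g(k):  0  0  0  0  0  0  1  1  1  1  1
So g(10) = 1.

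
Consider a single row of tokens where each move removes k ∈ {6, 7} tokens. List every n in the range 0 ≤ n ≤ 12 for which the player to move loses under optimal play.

0, 1, 2, 3, 4, 5

Grundy values for subtraction set {6, 7}:
k:     0  1  2  3  4  5  6  7  8  9 10 11 12
g(k):  0  0  0  0  0  0  1  1  1  1  1  1  2
The P-positions (g = 0) in 0..12 are 0, 1, 2, 3, 4, 5.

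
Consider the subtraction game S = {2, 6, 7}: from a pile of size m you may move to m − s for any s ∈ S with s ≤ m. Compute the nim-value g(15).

1

Compute g(0), g(1), … for moves {2, 6, 7}:
k:     0  1  2  3  4  5  6  7  8  9 10 11 12 13 14 15
g(k):  0  0  1  1  0  0  1  1  2  0  3  1  2  0  0  1
So g(15) = 1.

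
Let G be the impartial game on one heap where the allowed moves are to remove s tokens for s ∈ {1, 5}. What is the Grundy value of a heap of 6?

0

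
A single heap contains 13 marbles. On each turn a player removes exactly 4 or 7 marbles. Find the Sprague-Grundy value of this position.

0

Compute g(0), g(1), … for moves {4, 7}:
k:     0  1  2  3  4  5  6  7  8  9 10 11 12 13
g(k):  0  0  0  0  1  1  1  1  2  2  2  0  0  0
So g(13) = 0.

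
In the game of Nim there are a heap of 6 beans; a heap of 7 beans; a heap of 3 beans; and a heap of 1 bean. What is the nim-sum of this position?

3

Bitwise XOR of the heap sizes:
  110  (6)
  111  (7)
  011  (3)
  001  (1)
  ---
  011  (3)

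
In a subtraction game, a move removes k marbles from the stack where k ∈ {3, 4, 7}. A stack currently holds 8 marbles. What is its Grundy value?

Build the Grundy sequence with g(k) = mex{g(k−s) : s ∈ {3, 4, 7}, s ≤ k}:
k:     0  1  2  3  4  5  6  7  8
g(k):  0  0  0  1  1  1  2  2  2
So g(8) = 2.

2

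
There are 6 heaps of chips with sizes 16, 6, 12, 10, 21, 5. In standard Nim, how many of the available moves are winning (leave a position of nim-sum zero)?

0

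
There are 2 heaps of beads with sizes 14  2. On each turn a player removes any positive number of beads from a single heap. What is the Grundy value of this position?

Write each in binary and XOR column by column:
  1110  (14)
  0010  (2)
  ----
  1100  (12)

12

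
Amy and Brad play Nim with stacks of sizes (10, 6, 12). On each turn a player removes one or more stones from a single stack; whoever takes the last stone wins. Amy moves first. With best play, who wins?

Nim-sum: 10 ^ 6 ^ 12 = 0.
The nim-sum is 0, so this is a P-position: the player to move is in a losing position under optimal play; Amy is about to move from it and so loses — Brad wins.

Brad wins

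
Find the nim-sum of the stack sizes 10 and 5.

Compute the nim-sum pairwise:
10 ^ 5 = 15

15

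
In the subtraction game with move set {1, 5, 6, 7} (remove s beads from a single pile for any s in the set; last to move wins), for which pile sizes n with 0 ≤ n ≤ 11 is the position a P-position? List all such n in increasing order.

0, 2, 4

Build the Grundy sequence with g(k) = mex{g(k−s) : s ∈ {1, 5, 6, 7}, s ≤ k}:
g(0) = mex{} = 0
g(1) = mex{0} = 1
g(2) = mex{1} = 0
g(3) = mex{0} = 1
g(4) = mex{1} = 0
g(5) = mex{0} = 1
g(6) = mex{0,1} = 2
g(7) = mex{0,1,2} = 3
g(8) = mex{0,1,3} = 2
g(9) = mex{0,1,2} = 3
g(10) = mex{0,1,3} = 2
g(11) = mex{0,1,2} = 3
The P-positions (g = 0) in 0..11 are 0, 2, 4.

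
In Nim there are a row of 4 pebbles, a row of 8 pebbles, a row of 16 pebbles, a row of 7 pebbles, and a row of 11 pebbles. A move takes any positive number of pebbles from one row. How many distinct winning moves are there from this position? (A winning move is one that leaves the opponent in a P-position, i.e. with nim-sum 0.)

1

Bitwise XOR of the heap sizes:
  00100  (4)
  01000  (8)
  10000  (16)
  00111  (7)
  01011  (11)
  -----
  10000  (16)
The overall nim-sum is X = 16. A row of size p has a winning move iff p XOR X < p (reduce it to p XOR X).
  4: 4 XOR 16 = 20 ≥ 4 — no move.
  8: 8 XOR 16 = 24 ≥ 8 — no move.
  16: 16 XOR 16 = 0 < 16 — winning move (to 0).
  7: 7 XOR 16 = 23 ≥ 7 — no move.
  11: 11 XOR 16 = 27 ≥ 11 — no move.
That gives 1 winning move.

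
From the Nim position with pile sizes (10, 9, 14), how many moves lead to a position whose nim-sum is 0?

Bitwise XOR of the heap sizes:
  1010  (10)
  1001  (9)
  1110  (14)
  ----
  1101  (13)
The overall nim-sum is X = 13. A pile of size p has a winning move iff p XOR X < p (reduce it to p XOR X).
  10: 10 XOR 13 = 7 < 10 — winning move (to 7).
  9: 9 XOR 13 = 4 < 9 — winning move (to 4).
  14: 14 XOR 13 = 3 < 14 — winning move (to 3).
That gives 3 winning moves.

3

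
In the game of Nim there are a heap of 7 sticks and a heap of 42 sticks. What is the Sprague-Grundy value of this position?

45

In binary:
  000111  (7)
  101010  (42)
  ------
  101101  (45)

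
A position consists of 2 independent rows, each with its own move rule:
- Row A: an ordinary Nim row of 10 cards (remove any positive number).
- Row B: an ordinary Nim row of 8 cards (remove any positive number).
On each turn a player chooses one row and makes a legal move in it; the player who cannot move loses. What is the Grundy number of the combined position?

2

Row A is a plain Nim row of size 10, so its Grundy value is 10.
Row B is a plain Nim row of size 8, so its Grundy value is 8.
By the Sprague-Grundy theorem, the Grundy value of a sum of independent games is the XOR of the component values.
Combined value = 10 ⊕ 8 = 2.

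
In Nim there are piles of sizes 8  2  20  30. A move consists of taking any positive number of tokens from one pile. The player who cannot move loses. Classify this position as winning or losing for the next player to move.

Losing position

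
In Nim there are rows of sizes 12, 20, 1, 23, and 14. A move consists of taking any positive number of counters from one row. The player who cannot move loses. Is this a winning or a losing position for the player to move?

Losing position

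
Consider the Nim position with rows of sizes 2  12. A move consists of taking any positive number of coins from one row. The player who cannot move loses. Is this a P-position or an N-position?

N-position

Compute the nim-sum pairwise:
2 ⊕ 12 = 14
The nim-sum is 14 ≠ 0, so this is an N-position: the player to move can win.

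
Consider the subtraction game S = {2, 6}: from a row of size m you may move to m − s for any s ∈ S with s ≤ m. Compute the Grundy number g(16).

0

Compute g(0), g(1), … for moves {2, 6}:
k:     0  1  2  3  4  5  6  7  8  9 10 11 12 13 14 15 16
g(k):  0  0  1  1  0  0  1  1  0  0  1  1  0  0  1  1  0
So g(16) = 0.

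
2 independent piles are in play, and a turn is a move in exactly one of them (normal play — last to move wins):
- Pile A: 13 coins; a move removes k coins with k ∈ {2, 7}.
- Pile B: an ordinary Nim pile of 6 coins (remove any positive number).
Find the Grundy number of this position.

For pile A, compute g(0), g(1), … with moves {2, 7}:
g(0) = mex{} = 0
g(1) = mex{} = 0
g(2) = mex{0} = 1
g(3) = mex{0} = 1
g(4) = mex{1} = 0
g(5) = mex{1} = 0
g(6) = mex{0} = 1
g(7) = mex{0} = 1
g(8) = mex{0,1} = 2
g(9) = mex{1} = 0
g(10) = mex{1,2} = 0
g(11) = mex{0} = 1
g(12) = mex{0} = 1
g(13) = mex{1} = 0
So g(13) = 0.
Pile B is a plain Nim pile of size 6, so its Grundy value is 6.
The value of a disjunctive sum is the nim-sum of the parts.
Combined value = 0 ⊕ 6 = 6.

6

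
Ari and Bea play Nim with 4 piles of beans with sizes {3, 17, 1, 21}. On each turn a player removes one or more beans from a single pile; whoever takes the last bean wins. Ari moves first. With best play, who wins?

Ari wins

Nim-sum: 3 XOR 17 XOR 1 XOR 21 = 6.
The nim-sum is 6 ≠ 0, so this is an N-position: the player to move can win; Ari has a winning move.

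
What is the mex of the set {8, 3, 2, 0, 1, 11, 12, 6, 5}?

4

The values 0, 1, 2, 3 are all present; 4 is the first non-negative integer missing from the set.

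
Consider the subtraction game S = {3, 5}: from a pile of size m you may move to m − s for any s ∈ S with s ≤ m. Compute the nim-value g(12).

1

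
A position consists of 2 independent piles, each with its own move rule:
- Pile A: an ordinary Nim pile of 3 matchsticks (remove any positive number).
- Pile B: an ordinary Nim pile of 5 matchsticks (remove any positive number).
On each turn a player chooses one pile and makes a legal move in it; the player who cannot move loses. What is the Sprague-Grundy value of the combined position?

6

Pile A is a plain Nim pile of size 3, so its Grundy value is 3.
Pile B is a plain Nim pile of size 5, so its Grundy value is 5.
The value of a disjunctive sum is the nim-sum of the parts.
Combined value = 3 ⊕ 5 = 6.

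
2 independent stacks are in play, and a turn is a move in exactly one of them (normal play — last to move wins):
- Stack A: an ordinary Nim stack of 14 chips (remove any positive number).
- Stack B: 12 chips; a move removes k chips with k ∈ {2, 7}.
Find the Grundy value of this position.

Stack A is a plain Nim stack of size 14, so its Grundy value is 14.
Grundy values for stack B (subtraction set {2, 7}):
g(0) = mex{} = 0
g(1) = mex{} = 0
g(2) = mex{0} = 1
g(3) = mex{0} = 1
g(4) = mex{1} = 0
g(5) = mex{1} = 0
g(6) = mex{0} = 1
g(7) = mex{0} = 1
g(8) = mex{0,1} = 2
g(9) = mex{1} = 0
g(10) = mex{1,2} = 0
g(11) = mex{0} = 1
g(12) = mex{0} = 1
So g(12) = 1.
The value of a disjunctive sum is the nim-sum of the parts.
Combined value = 14 ⊕ 1 = 15.

15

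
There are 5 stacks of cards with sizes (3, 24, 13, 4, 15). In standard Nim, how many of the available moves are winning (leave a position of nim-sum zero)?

1

Write each in binary and XOR column by column:
  00011  (3)
  11000  (24)
  01101  (13)
  00100  (4)
  01111  (15)
  -----
  11101  (29)
The overall nim-sum is X = 29. A stack of size p has a winning move iff p XOR X < p (reduce it to p XOR X).
  3: 3 XOR 29 = 30 ≥ 3 — no move.
  24: 24 XOR 29 = 5 < 24 — winning move (to 5).
  13: 13 XOR 29 = 16 ≥ 13 — no move.
  4: 4 XOR 29 = 25 ≥ 4 — no move.
  15: 15 XOR 29 = 18 ≥ 15 — no move.
That gives 1 winning move.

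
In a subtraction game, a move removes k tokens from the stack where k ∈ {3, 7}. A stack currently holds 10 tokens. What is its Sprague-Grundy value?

0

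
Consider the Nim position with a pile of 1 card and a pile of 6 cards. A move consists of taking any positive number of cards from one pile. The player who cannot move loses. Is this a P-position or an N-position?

N-position

Bitwise XOR of the heap sizes:
  001  (1)
  110  (6)
  ---
  111  (7)
The nim-sum is 7 ≠ 0, so this is an N-position: the player to move can win.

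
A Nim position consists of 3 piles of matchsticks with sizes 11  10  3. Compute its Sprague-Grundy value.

Nim-sum: 11 XOR 10 XOR 3 = 2.

2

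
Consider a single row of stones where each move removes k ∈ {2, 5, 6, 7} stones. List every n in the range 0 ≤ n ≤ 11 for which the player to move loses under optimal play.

0, 1, 4

Grundy values for subtraction set {2, 5, 6, 7}:
g(0) = mex{} = 0
g(1) = mex{} = 0
g(2) = mex{0} = 1
g(3) = mex{0} = 1
g(4) = mex{1} = 0
g(5) = mex{0,1} = 2
g(6) = mex{0} = 1
g(7) = mex{0,1,2} = 3
g(8) = mex{0,1} = 2
g(9) = mex{0,1,3} = 2
g(10) = mex{0,1,2} = 3
g(11) = mex{0,1,2} = 3
The P-positions (g = 0) in 0..11 are 0, 1, 4.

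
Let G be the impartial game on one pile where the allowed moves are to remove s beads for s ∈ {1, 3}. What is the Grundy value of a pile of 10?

0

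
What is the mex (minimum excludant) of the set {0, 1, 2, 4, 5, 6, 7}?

The values 0, 1, 2 are all present; 3 is the first non-negative integer missing from the set.

3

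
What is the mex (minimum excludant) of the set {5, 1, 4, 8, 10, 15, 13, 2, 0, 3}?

6

The values 0, 1, 2, 3, 4, 5 are all present; 6 is the first non-negative integer missing from the set.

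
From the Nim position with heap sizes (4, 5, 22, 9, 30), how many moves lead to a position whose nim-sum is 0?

0

Compute the nim-sum pairwise:
4 XOR 5 = 1
1 XOR 22 = 23
23 XOR 9 = 30
30 XOR 30 = 0
The nim-sum is already 0, so every move leaves a nonzero nim-sum — there are no winning moves.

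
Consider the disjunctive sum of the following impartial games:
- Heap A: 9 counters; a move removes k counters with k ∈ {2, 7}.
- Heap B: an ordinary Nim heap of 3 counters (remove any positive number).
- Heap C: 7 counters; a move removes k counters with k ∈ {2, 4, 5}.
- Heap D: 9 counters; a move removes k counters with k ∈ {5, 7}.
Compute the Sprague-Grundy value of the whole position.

2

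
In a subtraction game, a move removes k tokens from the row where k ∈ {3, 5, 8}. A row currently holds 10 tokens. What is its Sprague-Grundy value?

3

Grundy values for subtraction set {3, 5, 8}:
k:     0  1  2  3  4  5  6  7  8  9 10
g(k):  0  0  0  1  1  1  2  2  2  3  3
So g(10) = 3.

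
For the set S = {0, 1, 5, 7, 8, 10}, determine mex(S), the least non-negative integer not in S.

The values 0, 1 are all present; 2 is the first non-negative integer missing from the set.

2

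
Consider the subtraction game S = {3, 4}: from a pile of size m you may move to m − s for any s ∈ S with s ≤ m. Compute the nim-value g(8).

0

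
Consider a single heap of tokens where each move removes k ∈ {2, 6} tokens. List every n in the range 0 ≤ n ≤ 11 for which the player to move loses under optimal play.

Compute g(0), g(1), … for moves {2, 6}:
g(0) = mex{} = 0
g(1) = mex{} = 0
g(2) = mex{0} = 1
g(3) = mex{0} = 1
g(4) = mex{1} = 0
g(5) = mex{1} = 0
g(6) = mex{0} = 1
g(7) = mex{0} = 1
g(8) = mex{1} = 0
g(9) = mex{1} = 0
g(10) = mex{0} = 1
g(11) = mex{0} = 1
The P-positions (g = 0) in 0..11 are 0, 1, 4, 5, 8, 9.

0, 1, 4, 5, 8, 9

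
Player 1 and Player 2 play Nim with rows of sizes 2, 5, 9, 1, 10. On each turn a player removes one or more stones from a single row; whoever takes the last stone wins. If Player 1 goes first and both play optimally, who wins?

Player 1 wins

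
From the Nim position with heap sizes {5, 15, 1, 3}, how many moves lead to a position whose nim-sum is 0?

1

Bitwise XOR of the heap sizes:
  0101  (5)
  1111  (15)
  0001  (1)
  0011  (3)
  ----
  1000  (8)
The overall nim-sum is X = 8. A heap of size p has a winning move iff p XOR X < p (reduce it to p XOR X).
  5: 5 XOR 8 = 13 ≥ 5 — no move.
  15: 15 XOR 8 = 7 < 15 — winning move (to 7).
  1: 1 XOR 8 = 9 ≥ 1 — no move.
  3: 3 XOR 8 = 11 ≥ 3 — no move.
That gives 1 winning move.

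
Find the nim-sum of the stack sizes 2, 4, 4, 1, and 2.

Bitwise XOR of the heap sizes:
  010  (2)
  100  (4)
  100  (4)
  001  (1)
  010  (2)
  ---
  001  (1)

1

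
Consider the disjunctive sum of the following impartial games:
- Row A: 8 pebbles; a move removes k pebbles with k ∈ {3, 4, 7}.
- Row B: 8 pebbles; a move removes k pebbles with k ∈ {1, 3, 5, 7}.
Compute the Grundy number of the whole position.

Grundy values for row A (subtraction set {3, 4, 7}):
g(0) = mex{} = 0
g(1) = mex{} = 0
g(2) = mex{} = 0
g(3) = mex{0} = 1
g(4) = mex{0} = 1
g(5) = mex{0} = 1
g(6) = mex{0,1} = 2
g(7) = mex{0,1} = 2
g(8) = mex{0,1} = 2
So g(8) = 2.
Grundy values for row B (subtraction set {1, 3, 5, 7}):
k:     0  1  2  3  4  5  6  7  8
g(k):  0  1  0  1  0  1  0  1  0
So g(8) = 0.
By the Sprague-Grundy theorem, the Grundy value of a sum of independent games is the XOR of the component values.
Combined value = 2 ⊕ 0 = 2.

2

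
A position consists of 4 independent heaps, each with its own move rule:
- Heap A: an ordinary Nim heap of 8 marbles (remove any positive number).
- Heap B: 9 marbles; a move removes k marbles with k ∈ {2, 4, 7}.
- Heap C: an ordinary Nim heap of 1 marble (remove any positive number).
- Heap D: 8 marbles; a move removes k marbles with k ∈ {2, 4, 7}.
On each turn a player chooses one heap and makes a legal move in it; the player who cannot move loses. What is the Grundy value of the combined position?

Heap A is a plain Nim heap of size 8, so its Grundy value is 8.
Grundy values for heap B (subtraction set {2, 4, 7}):
g(0) = mex{} = 0
g(1) = mex{} = 0
g(2) = mex{0} = 1
g(3) = mex{0} = 1
g(4) = mex{0,1} = 2
g(5) = mex{0,1} = 2
g(6) = mex{1,2} = 0
g(7) = mex{0,1,2} = 3
g(8) = mex{0,2} = 1
g(9) = mex{1,2,3} = 0
So g(9) = 0.
Heap C is a plain Nim heap of size 1, so its Grundy value is 1.
Grundy values for heap D (subtraction set {2, 4, 7}):
k:     0  1  2  3  4  5  6  7  8
g(k):  0  0  1  1  2  2  0  3  1
So g(8) = 1.
The value of a disjunctive sum is the nim-sum of the parts.
Combined value = 8 XOR 0 XOR 1 XOR 1 = 8.

8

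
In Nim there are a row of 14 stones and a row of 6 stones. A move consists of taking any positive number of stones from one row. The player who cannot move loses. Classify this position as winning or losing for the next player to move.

Winning position

Write each in binary and XOR column by column:
  1110  (14)
  0110  (6)
  ----
  1000  (8)
The nim-sum is 8 ≠ 0, so this is an N-position: the player to move can win.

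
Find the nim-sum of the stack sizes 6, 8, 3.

13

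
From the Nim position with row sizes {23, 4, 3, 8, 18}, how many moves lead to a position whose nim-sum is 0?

1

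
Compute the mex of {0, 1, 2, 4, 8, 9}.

The values 0, 1, 2 are all present; 3 is the first non-negative integer missing from the set.

3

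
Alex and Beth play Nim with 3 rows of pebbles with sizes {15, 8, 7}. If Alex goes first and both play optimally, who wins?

Beth wins

Compute the nim-sum pairwise:
15 ⊕ 8 = 7
7 ⊕ 7 = 0
The nim-sum is 0, so this is a P-position: the player to move is in a losing position under optimal play; Alex is about to move from it and so loses — Beth wins.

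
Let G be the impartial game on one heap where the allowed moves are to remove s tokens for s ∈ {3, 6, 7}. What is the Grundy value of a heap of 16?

Grundy values for subtraction set {3, 6, 7}:
k:     0  1  2  3  4  5  6  7  8  9 10 11 12 13 14 15 16
g(k):  0  0  0  1  1  1  2  2  2  3  0  0  0  1  1  1  2
So g(16) = 2.

2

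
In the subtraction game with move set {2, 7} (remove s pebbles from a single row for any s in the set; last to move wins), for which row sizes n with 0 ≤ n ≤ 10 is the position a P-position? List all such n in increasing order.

0, 1, 4, 5, 9, 10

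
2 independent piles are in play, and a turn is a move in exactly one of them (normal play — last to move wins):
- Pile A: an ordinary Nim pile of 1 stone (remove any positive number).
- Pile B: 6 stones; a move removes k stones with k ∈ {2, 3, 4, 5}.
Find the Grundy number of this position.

Pile A is a plain Nim pile of size 1, so its Grundy value is 1.
Build the Grundy sequence for pile B with g(k) = mex{g(k−s) : s ∈ {2, 3, 4, 5}, s ≤ k}:
k:     0  1  2  3  4  5  6
g(k):  0  0  1  1  2  2  3
So g(6) = 3.
The value of a disjunctive sum is the nim-sum of the parts.
Combined value = 1 ⊕ 3 = 2.

2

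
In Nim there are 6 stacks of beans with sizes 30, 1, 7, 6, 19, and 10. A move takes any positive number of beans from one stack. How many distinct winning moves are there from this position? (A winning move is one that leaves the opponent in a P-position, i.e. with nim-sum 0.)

3

Write each in binary and XOR column by column:
  11110  (30)
  00001  (1)
  00111  (7)
  00110  (6)
  10011  (19)
  01010  (10)
  -----
  00111  (7)
The overall nim-sum is X = 7. A stack of size p has a winning move iff p XOR X < p (reduce it to p XOR X).
  30: 30 XOR 7 = 25 < 30 — winning move (to 25).
  1: 1 XOR 7 = 6 ≥ 1 — no move.
  7: 7 XOR 7 = 0 < 7 — winning move (to 0).
  6: 6 XOR 7 = 1 < 6 — winning move (to 1).
  19: 19 XOR 7 = 20 ≥ 19 — no move.
  10: 10 XOR 7 = 13 ≥ 10 — no move.
That gives 3 winning moves.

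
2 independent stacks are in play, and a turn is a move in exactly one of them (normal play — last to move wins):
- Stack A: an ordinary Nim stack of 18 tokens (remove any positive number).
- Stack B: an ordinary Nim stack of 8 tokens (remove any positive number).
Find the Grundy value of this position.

Stack A is a plain Nim stack of size 18, so its Grundy value is 18.
Stack B is a plain Nim stack of size 8, so its Grundy value is 8.
The value of a disjunctive sum is the nim-sum of the parts.
Combined value = 18 XOR 8 = 26.

26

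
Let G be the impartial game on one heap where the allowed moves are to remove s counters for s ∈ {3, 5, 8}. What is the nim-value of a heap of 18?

2

Compute g(0), g(1), … for moves {3, 5, 8}:
k:     0  1  2  3  4  5  6  7  8  9 10 11 12 13 14 15 16 17 18
g(k):  0  0  0  1  1  1  2  2  2  3  3  0  0  0  1  1  1  2  2
So g(18) = 2.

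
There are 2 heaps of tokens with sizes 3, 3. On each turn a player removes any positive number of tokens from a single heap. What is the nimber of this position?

Compute the nim-sum pairwise:
3 XOR 3 = 0

0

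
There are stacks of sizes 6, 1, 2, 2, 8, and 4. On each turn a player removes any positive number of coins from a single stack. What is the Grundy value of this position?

11

Compute the nim-sum pairwise:
6 ⊕ 1 = 7
7 ⊕ 2 = 5
5 ⊕ 2 = 7
7 ⊕ 8 = 15
15 ⊕ 4 = 11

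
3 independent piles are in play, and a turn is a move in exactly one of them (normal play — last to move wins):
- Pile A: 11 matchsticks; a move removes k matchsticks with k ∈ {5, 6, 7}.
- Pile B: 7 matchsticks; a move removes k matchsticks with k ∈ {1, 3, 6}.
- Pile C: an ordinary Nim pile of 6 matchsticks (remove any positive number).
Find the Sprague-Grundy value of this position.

7

Build the Grundy sequence for pile A with g(k) = mex{g(k−s) : s ∈ {5, 6, 7}, s ≤ k}:
k:     0  1  2  3  4  5  6  7  8  9 10 11
g(k):  0  0  0  0  0  1  1  1  1  1  2  2
So g(11) = 2.
Grundy values for pile B (subtraction set {1, 3, 6}):
g(0) = mex{} = 0
g(1) = mex{0} = 1
g(2) = mex{1} = 0
g(3) = mex{0} = 1
g(4) = mex{1} = 0
g(5) = mex{0} = 1
g(6) = mex{0,1} = 2
g(7) = mex{0,1,2} = 3
So g(7) = 3.
Pile C is a plain Nim pile of size 6, so its Grundy value is 6.
By the Sprague-Grundy theorem, the Grundy value of a sum of independent games is the XOR of the component values.
Combined value = 2 XOR 3 XOR 6 = 7.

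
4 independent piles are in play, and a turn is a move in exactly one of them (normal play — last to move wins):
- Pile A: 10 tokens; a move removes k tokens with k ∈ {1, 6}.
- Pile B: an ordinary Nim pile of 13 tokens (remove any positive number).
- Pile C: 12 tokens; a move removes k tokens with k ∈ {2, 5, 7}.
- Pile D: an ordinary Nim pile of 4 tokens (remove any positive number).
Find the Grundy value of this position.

For pile A, compute g(0), g(1), … with moves {1, 6}:
g(0) = mex{} = 0
g(1) = mex{0} = 1
g(2) = mex{1} = 0
g(3) = mex{0} = 1
g(4) = mex{1} = 0
g(5) = mex{0} = 1
g(6) = mex{0,1} = 2
g(7) = mex{1,2} = 0
g(8) = mex{0} = 1
g(9) = mex{1} = 0
g(10) = mex{0} = 1
So g(10) = 1.
Pile B is a plain Nim pile of size 13, so its Grundy value is 13.
Build the Grundy sequence for pile C with g(k) = mex{g(k−s) : s ∈ {2, 5, 7}, s ≤ k}:
g(0) = mex{} = 0
g(1) = mex{} = 0
g(2) = mex{0} = 1
g(3) = mex{0} = 1
g(4) = mex{1} = 0
g(5) = mex{0,1} = 2
g(6) = mex{0} = 1
g(7) = mex{0,1,2} = 3
g(8) = mex{0,1} = 2
g(9) = mex{0,1,3} = 2
g(10) = mex{1,2} = 0
g(11) = mex{0,1,2} = 3
g(12) = mex{0,2,3} = 1
So g(12) = 1.
Pile D is a plain Nim pile of size 4, so its Grundy value is 4.
By the Sprague-Grundy theorem, the Grundy value of a sum of independent games is the XOR of the component values.
Combined value = 1 ⊕ 13 ⊕ 1 ⊕ 4 = 9.

9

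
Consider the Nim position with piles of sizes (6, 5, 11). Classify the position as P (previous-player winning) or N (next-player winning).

Nim-sum: 6 XOR 5 XOR 11 = 8.
The nim-sum is 8 ≠ 0, so this is an N-position: the player to move can win.

N-position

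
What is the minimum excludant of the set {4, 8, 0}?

0 is in the set but 1 is not, so the mex is 1.

1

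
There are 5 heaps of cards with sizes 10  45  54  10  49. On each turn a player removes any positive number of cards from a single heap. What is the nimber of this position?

Compute the nim-sum pairwise:
10 XOR 45 = 39
39 XOR 54 = 17
17 XOR 10 = 27
27 XOR 49 = 42

42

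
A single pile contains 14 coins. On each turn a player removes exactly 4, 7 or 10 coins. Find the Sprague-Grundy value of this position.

Build the Grundy sequence with g(k) = mex{g(k−s) : s ∈ {4, 7, 10}, s ≤ k}:
g(0) = mex{} = 0
g(1) = mex{} = 0
g(2) = mex{} = 0
g(3) = mex{} = 0
g(4) = mex{0} = 1
g(5) = mex{0} = 1
g(6) = mex{0} = 1
g(7) = mex{0} = 1
g(8) = mex{0,1} = 2
g(9) = mex{0,1} = 2
g(10) = mex{0,1} = 2
g(11) = mex{0,1} = 2
g(12) = mex{0,1,2} = 3
g(13) = mex{0,1,2} = 3
g(14) = mex{1,2} = 0
So g(14) = 0.

0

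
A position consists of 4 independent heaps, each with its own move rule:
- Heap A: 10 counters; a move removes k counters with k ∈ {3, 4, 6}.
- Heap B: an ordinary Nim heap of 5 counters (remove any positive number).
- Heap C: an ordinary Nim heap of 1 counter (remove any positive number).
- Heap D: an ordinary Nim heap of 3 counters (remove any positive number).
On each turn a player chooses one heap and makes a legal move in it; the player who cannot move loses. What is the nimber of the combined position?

7

Grundy values for heap A (subtraction set {3, 4, 6}):
k:     0  1  2  3  4  5  6  7  8  9 10
g(k):  0  0  0  1  1  1  2  2  2  0  0
So g(10) = 0.
Heap B is a plain Nim heap of size 5, so its Grundy value is 5.
Heap C is a plain Nim heap of size 1, so its Grundy value is 1.
Heap D is a plain Nim heap of size 3, so its Grundy value is 3.
The value of a disjunctive sum is the nim-sum of the parts.
Combined value = 0 ⊕ 5 ⊕ 1 ⊕ 3 = 7.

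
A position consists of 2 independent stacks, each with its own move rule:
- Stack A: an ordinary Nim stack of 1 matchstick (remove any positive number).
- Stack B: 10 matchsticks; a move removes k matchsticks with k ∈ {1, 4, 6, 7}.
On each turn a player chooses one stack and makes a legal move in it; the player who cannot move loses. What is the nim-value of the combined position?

Stack A is a plain Nim stack of size 1, so its Grundy value is 1.
For stack B, compute g(0), g(1), … with moves {1, 4, 6, 7}:
g(0) = mex{} = 0
g(1) = mex{0} = 1
g(2) = mex{1} = 0
g(3) = mex{0} = 1
g(4) = mex{0,1} = 2
g(5) = mex{1,2} = 0
g(6) = mex{0} = 1
g(7) = mex{0,1} = 2
g(8) = mex{0,1,2} = 3
g(9) = mex{0,1,3} = 2
g(10) = mex{1,2} = 0
So g(10) = 0.
The value of a disjunctive sum is the nim-sum of the parts.
Combined value = 1 XOR 0 = 1.

1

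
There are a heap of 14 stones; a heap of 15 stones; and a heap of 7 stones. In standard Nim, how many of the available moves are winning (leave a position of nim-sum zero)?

Compute the nim-sum pairwise:
14 ⊕ 15 = 1
1 ⊕ 7 = 6
The overall nim-sum is X = 6. A heap of size p has a winning move iff p XOR X < p (reduce it to p XOR X).
  14: 14 XOR 6 = 8 < 14 — winning move (to 8).
  15: 15 XOR 6 = 9 < 15 — winning move (to 9).
  7: 7 XOR 6 = 1 < 7 — winning move (to 1).
That gives 3 winning moves.

3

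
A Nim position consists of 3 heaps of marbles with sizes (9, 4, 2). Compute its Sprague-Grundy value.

15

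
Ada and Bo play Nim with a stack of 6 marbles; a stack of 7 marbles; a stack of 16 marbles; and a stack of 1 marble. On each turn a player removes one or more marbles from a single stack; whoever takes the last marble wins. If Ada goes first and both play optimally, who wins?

Ada wins

Nim-sum: 6 ⊕ 7 ⊕ 16 ⊕ 1 = 16.
The nim-sum is 16 ≠ 0, so this is an N-position: the player to move can win; Ada has a winning move.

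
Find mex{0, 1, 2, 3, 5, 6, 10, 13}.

The values 0, 1, 2, 3 are all present; 4 is the first non-negative integer missing from the set.

4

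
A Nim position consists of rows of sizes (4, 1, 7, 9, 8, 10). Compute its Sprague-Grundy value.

In binary:
  0100  (4)
  0001  (1)
  0111  (7)
  1001  (9)
  1000  (8)
  1010  (10)
  ----
  1001  (9)

9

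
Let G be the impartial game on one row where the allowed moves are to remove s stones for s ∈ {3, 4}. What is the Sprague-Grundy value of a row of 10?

Build the Grundy sequence with g(k) = mex{g(k−s) : s ∈ {3, 4}, s ≤ k}:
k:     0  1  2  3  4  5  6  7  8  9 10
g(k):  0  0  0  1  1  1  2  0  0  0  1
So g(10) = 1.

1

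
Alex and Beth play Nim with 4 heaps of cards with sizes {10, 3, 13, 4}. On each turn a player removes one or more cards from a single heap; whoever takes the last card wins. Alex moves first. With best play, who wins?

Beth wins

Nim-sum: 10 ⊕ 3 ⊕ 13 ⊕ 4 = 0.
The nim-sum is 0, so this is a P-position: the player to move is in a losing position under optimal play; Alex is about to move from it and so loses — Beth wins.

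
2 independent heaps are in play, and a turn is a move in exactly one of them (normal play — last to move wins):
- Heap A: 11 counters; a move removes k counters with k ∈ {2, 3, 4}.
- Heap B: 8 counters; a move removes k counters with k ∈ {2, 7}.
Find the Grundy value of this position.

For heap A, compute g(0), g(1), … with moves {2, 3, 4}:
k:     0  1  2  3  4  5  6  7  8  9 10 11
g(k):  0  0  1  1  2  2  0  0  1  1  2  2
So g(11) = 2.
Build the Grundy sequence for heap B with g(k) = mex{g(k−s) : s ∈ {2, 7}, s ≤ k}:
g(0) = mex{} = 0
g(1) = mex{} = 0
g(2) = mex{0} = 1
g(3) = mex{0} = 1
g(4) = mex{1} = 0
g(5) = mex{1} = 0
g(6) = mex{0} = 1
g(7) = mex{0} = 1
g(8) = mex{0,1} = 2
So g(8) = 2.
The value of a disjunctive sum is the nim-sum of the parts.
Combined value = 2 ⊕ 2 = 0.

0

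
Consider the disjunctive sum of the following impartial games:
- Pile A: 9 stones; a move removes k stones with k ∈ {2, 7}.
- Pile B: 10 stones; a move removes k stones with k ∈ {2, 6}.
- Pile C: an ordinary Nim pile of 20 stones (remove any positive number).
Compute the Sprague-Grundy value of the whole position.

For pile A, compute g(0), g(1), … with moves {2, 7}:
g(0) = mex{} = 0
g(1) = mex{} = 0
g(2) = mex{0} = 1
g(3) = mex{0} = 1
g(4) = mex{1} = 0
g(5) = mex{1} = 0
g(6) = mex{0} = 1
g(7) = mex{0} = 1
g(8) = mex{0,1} = 2
g(9) = mex{1} = 0
So g(9) = 0.
Grundy values for pile B (subtraction set {2, 6}):
k:     0  1  2  3  4  5  6  7  8  9 10
g(k):  0  0  1  1  0  0  1  1  0  0  1
So g(10) = 1.
Pile C is a plain Nim pile of size 20, so its Grundy value is 20.
The value of a disjunctive sum is the nim-sum of the parts.
Combined value = 0 ⊕ 1 ⊕ 20 = 21.

21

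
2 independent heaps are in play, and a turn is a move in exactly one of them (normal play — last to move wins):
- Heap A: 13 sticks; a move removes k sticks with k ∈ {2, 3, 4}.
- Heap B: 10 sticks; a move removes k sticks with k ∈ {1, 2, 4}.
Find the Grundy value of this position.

1

Build the Grundy sequence for heap A with g(k) = mex{g(k−s) : s ∈ {2, 3, 4}, s ≤ k}:
k:     0  1  2  3  4  5  6  7  8  9 10 11 12 13
g(k):  0  0  1  1  2  2  0  0  1  1  2  2  0  0
So g(13) = 0.
For heap B, compute g(0), g(1), … with moves {1, 2, 4}:
k:     0  1  2  3  4  5  6  7  8  9 10
g(k):  0  1  2  0  1  2  0  1  2  0  1
So g(10) = 1.
By the Sprague-Grundy theorem, the Grundy value of a sum of independent games is the XOR of the component values.
Combined value = 0 ⊕ 1 = 1.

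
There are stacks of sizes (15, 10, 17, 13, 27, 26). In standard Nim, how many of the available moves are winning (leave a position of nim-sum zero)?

Write each in binary and XOR column by column:
  01111  (15)
  01010  (10)
  10001  (17)
  01101  (13)
  11011  (27)
  11010  (26)
  -----
  11000  (24)
The overall nim-sum is X = 24. A stack of size p has a winning move iff p XOR X < p (reduce it to p XOR X).
  15: 15 XOR 24 = 23 ≥ 15 — no move.
  10: 10 XOR 24 = 18 ≥ 10 — no move.
  17: 17 XOR 24 = 9 < 17 — winning move (to 9).
  13: 13 XOR 24 = 21 ≥ 13 — no move.
  27: 27 XOR 24 = 3 < 27 — winning move (to 3).
  26: 26 XOR 24 = 2 < 26 — winning move (to 2).
That gives 3 winning moves.

3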